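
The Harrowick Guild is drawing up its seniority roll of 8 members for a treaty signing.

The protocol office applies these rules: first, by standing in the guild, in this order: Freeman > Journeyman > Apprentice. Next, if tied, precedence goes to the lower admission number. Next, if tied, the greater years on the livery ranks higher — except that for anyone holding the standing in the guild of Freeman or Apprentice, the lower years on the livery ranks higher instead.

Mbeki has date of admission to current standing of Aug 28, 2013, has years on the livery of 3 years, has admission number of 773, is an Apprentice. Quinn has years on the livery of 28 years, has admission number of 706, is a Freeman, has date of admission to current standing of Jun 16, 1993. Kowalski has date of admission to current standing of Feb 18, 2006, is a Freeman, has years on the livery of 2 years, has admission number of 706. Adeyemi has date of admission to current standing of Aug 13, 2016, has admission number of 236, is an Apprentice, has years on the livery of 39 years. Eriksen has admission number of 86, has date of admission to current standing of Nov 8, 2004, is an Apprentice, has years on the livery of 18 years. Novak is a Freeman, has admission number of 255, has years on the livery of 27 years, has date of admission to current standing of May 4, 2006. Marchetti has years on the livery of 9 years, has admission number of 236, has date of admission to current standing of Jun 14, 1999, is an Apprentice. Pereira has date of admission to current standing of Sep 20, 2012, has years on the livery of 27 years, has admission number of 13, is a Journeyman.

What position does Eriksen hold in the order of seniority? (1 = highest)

By standing in the guild: Novak, Kowalski and Quinn (Freeman); then Pereira (Journeyman); then Eriksen, Marchetti, Adeyemi and Mbeki (Apprentice).
Among Novak, Kowalski and Quinn, by admission number (lower first): Novak (255) before Kowalski and Quinn (706).
Among Kowalski and Quinn, by years on the livery (lower first) (reversed rule for this group): Kowalski (2 years) before Quinn (28 years).
Among Eriksen, Marchetti, Adeyemi and Mbeki, by admission number (lower first): Eriksen (86) before Marchetti and Adeyemi (236) before Mbeki (773).
Among Marchetti and Adeyemi, by years on the livery (lower first) (reversed rule for this group): Marchetti (9 years) before Adeyemi (39 years).
Order: Novak, Kowalski, Quinn, Pereira, Eriksen, Marchetti, Adeyemi, Mbeki. So position 5.

5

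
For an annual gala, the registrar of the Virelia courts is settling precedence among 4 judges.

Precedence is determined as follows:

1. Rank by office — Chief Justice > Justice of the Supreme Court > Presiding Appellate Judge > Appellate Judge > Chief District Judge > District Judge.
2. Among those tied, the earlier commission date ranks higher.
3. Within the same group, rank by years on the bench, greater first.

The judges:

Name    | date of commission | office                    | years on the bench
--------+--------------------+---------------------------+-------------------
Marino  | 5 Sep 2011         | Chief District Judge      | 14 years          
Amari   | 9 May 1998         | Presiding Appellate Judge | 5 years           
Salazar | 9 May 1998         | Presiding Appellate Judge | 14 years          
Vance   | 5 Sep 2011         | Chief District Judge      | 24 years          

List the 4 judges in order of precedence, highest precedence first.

Salazar, Amari, Vance, Marino

By office: Salazar and Amari (Presiding Appellate Judge); then Vance and Marino (Chief District Judge).
Salazar and Amari both have date of commission 9 May 1998, so the next rule applies.
Among Salazar and Amari, by years on the bench (higher first): Salazar (14 years) before Amari (5 years).
Vance and Marino both have date of commission 5 Sep 2011, so the next rule applies.
Among Vance and Marino, by years on the bench (higher first): Vance (24 years) before Marino (14 years).
Full order: Salazar, Amari, Vance, Marino.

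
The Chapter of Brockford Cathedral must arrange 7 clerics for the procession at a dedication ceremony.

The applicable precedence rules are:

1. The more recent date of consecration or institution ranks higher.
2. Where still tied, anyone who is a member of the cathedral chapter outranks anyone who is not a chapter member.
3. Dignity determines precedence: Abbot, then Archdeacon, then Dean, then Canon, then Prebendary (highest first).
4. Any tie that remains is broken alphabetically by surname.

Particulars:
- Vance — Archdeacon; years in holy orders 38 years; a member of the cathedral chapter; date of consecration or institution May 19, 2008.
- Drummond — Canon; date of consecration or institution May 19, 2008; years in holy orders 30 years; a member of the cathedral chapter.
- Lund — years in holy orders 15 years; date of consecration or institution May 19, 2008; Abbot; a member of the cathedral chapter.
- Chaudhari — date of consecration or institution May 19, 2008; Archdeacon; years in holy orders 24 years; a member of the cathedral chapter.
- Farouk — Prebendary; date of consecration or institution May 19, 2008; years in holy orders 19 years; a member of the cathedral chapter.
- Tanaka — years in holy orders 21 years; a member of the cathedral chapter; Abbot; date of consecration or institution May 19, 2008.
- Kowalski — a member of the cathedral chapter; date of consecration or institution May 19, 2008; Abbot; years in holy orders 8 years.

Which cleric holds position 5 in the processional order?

By date of consecration or institution (later first): Kowalski, Lund, Tanaka, Chaudhari, Vance, Drummond and Farouk (each May 19, 2008).
Kowalski, Lund, Tanaka, Chaudhari, Vance, Drummond and Farouk are each a member of the cathedral chapter, so the next rule applies.
Among Kowalski, Lund, Tanaka, Chaudhari, Vance, Drummond and Farouk, by dignity: Kowalski, Lund and Tanaka (Abbot) before Chaudhari and Vance (Archdeacon) before Drummond (Canon) before Farouk (Prebendary).
Among Kowalski, Lund and Tanaka, alphabetically by surname: Kowalski before Lund before Tanaka.
Among Chaudhari and Vance, alphabetically by surname: Chaudhari before Vance.
Order: Kowalski, Lund, Tanaka, Chaudhari, Vance, Drummond, Farouk.

Vance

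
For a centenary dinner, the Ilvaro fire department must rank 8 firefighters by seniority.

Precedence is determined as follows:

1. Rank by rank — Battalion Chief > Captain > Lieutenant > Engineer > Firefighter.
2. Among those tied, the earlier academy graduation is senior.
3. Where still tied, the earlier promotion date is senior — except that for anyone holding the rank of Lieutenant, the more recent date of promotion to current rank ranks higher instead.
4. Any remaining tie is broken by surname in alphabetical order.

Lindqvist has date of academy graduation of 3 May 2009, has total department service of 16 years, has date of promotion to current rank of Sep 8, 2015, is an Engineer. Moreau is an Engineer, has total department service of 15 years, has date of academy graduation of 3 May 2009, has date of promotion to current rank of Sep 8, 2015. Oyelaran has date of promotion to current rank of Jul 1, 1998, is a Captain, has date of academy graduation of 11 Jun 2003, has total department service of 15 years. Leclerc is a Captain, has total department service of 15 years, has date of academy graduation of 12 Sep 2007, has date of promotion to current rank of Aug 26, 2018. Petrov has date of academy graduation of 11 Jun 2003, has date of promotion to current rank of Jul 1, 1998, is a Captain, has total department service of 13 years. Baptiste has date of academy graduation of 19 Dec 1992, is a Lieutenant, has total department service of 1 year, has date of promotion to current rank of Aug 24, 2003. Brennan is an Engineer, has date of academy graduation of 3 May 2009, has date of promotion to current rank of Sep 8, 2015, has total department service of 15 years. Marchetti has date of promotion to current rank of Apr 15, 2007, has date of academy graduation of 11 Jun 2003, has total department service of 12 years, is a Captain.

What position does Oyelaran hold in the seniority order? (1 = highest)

By rank: Oyelaran, Petrov, Marchetti and Leclerc (Captain); then Baptiste (Lieutenant); then Brennan, Lindqvist and Moreau (Engineer).
Among Oyelaran, Petrov, Marchetti and Leclerc, by date of academy graduation (earlier first): Oyelaran, Petrov and Marchetti (11 Jun 2003) before Leclerc (12 Sep 2007).
Among Oyelaran, Petrov and Marchetti, by date of promotion to current rank (earlier first): Oyelaran and Petrov (Jul 1, 1998) before Marchetti (Apr 15, 2007).
Among Oyelaran and Petrov, alphabetically by surname: Oyelaran before Petrov.
Brennan, Lindqvist and Moreau all have date of academy graduation 3 May 2009, so the next rule applies.
Brennan, Lindqvist and Moreau all have date of promotion to current rank Sep 8, 2015, so the next rule applies.
Among Brennan, Lindqvist and Moreau, alphabetically by surname: Brennan before Lindqvist before Moreau.
Order: Oyelaran, Petrov, Marchetti, Leclerc, Baptiste, Brennan, Lindqvist, Moreau. So position 1.

1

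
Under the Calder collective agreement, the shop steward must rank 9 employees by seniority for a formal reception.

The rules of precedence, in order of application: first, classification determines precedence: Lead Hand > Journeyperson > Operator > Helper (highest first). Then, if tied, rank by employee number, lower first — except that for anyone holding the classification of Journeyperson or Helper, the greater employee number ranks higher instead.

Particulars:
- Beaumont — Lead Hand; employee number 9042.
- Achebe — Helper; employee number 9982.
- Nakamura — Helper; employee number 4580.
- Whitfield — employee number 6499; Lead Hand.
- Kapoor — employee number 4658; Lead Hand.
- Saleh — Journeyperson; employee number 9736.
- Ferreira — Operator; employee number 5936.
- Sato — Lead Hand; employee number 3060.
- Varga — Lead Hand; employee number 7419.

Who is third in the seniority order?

Whitfield

By classification: Sato, Kapoor, Whitfield, Varga and Beaumont (Lead Hand); then Saleh (Journeyperson); then Ferreira (Operator); then Achebe and Nakamura (Helper).
Among Sato, Kapoor, Whitfield, Varga and Beaumont, by employee number (lower first): Sato (3060) before Kapoor (4658) before Whitfield (6499) before Varga (7419) before Beaumont (9042).
Among Achebe and Nakamura, by employee number (higher first) (reversed rule for this group): Achebe (9982) before Nakamura (4580).
Order: Sato, Kapoor, Whitfield, Varga, Beaumont, Saleh, Ferreira, Achebe, Nakamura.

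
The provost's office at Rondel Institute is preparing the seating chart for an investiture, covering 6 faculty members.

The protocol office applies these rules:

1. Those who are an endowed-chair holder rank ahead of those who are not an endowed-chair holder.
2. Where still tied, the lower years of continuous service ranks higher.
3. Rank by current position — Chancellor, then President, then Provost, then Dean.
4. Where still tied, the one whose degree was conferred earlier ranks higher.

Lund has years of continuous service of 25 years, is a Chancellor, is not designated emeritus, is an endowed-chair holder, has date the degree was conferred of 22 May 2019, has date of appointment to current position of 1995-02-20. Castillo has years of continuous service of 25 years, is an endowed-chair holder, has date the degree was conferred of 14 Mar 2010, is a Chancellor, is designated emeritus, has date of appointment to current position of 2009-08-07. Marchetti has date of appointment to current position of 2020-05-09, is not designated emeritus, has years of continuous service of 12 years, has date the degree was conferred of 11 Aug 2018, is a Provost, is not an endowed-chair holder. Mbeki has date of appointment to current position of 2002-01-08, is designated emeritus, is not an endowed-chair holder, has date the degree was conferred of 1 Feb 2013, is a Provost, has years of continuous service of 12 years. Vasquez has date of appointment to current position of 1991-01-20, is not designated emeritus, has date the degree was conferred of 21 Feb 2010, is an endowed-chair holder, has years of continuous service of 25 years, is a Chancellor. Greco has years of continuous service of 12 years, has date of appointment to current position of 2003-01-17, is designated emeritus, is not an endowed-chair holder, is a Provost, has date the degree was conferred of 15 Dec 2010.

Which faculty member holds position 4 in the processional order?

By the first rule: Vasquez, Castillo and Lund (each an endowed-chair holder); then Greco, Mbeki and Marchetti (each not an endowed-chair holder).
Vasquez, Castillo and Lund all have years of continuous service 25 years, so the next rule applies.
Vasquez, Castillo and Lund are each Chancellor, so the next rule applies.
Among Vasquez, Castillo and Lund, by date the degree was conferred (earlier first): Vasquez (21 Feb 2010) before Castillo (14 Mar 2010) before Lund (22 May 2019).
Greco, Mbeki and Marchetti all have years of continuous service 12 years, so the next rule applies.
Greco, Mbeki and Marchetti are each Provost, so the next rule applies.
Among Greco, Mbeki and Marchetti, by date the degree was conferred (earlier first): Greco (15 Dec 2010) before Mbeki (1 Feb 2013) before Marchetti (11 Aug 2018).
Order: Vasquez, Castillo, Lund, Greco, Mbeki, Marchetti.

Greco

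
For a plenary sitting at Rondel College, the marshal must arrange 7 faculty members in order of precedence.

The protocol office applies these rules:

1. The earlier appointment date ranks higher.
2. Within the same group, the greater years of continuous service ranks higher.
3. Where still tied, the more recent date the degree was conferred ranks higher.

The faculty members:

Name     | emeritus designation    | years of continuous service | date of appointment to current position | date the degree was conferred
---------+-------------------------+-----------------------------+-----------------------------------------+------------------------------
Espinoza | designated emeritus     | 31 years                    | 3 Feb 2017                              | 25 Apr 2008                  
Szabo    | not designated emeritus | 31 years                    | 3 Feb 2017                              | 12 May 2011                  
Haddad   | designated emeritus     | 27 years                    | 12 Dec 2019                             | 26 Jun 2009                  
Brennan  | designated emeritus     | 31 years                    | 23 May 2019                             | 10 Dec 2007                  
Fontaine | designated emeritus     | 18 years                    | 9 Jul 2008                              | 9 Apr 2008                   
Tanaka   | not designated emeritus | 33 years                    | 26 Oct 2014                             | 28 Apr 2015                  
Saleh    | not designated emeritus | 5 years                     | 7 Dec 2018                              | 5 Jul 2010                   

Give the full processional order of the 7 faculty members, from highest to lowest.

Fontaine, Tanaka, Szabo, Espinoza, Saleh, Brennan, Haddad

By date of appointment to current position (earlier first): Fontaine (9 Jul 2008); then Tanaka (26 Oct 2014); then Szabo and Espinoza (both 3 Feb 2017); then Saleh (7 Dec 2018); then Brennan (23 May 2019); then Haddad (12 Dec 2019).
Szabo and Espinoza both have years of continuous service 31 years, so the next rule applies.
Among Szabo and Espinoza, by date the degree was conferred (later first): Szabo (12 May 2011) before Espinoza (25 Apr 2008).
Full order: Fontaine, Tanaka, Szabo, Espinoza, Saleh, Brennan, Haddad.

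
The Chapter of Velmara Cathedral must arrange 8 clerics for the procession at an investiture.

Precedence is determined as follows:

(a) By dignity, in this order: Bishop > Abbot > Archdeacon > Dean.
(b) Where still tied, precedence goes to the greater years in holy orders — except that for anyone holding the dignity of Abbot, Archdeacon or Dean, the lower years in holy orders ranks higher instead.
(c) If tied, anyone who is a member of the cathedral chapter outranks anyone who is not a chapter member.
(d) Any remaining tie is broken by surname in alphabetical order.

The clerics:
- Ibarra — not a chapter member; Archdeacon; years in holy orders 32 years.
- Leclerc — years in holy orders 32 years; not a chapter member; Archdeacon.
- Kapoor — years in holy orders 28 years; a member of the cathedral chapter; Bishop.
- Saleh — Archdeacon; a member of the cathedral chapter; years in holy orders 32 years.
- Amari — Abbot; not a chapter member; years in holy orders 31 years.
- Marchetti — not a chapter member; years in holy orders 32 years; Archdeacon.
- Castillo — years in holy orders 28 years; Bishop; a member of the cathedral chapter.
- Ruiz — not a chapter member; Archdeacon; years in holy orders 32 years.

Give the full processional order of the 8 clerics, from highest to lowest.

By dignity: Castillo and Kapoor (Bishop); then Amari (Abbot); then Saleh, Ibarra, Leclerc, Marchetti and Ruiz (Archdeacon).
Castillo and Kapoor both have years in holy orders 28 years, so the next rule applies.
Castillo and Kapoor are each a member of the cathedral chapter, so the next rule applies.
Among Castillo and Kapoor, alphabetically by surname: Castillo before Kapoor.
Saleh, Ibarra, Leclerc, Marchetti and Ruiz all have years in holy orders 32 years, so the next rule applies.
Among Saleh, Ibarra, Leclerc, Marchetti and Ruiz, a member of the cathedral chapter before not a chapter member: Saleh (a member of the cathedral chapter) before Ibarra, Leclerc, Marchetti and Ruiz (not a chapter member).
Among Ibarra, Leclerc, Marchetti and Ruiz, alphabetically by surname: Ibarra before Leclerc before Marchetti before Ruiz.
Full order: Castillo, Kapoor, Amari, Saleh, Ibarra, Leclerc, Marchetti, Ruiz.

Castillo, Kapoor, Amari, Saleh, Ibarra, Leclerc, Marchetti, Ruiz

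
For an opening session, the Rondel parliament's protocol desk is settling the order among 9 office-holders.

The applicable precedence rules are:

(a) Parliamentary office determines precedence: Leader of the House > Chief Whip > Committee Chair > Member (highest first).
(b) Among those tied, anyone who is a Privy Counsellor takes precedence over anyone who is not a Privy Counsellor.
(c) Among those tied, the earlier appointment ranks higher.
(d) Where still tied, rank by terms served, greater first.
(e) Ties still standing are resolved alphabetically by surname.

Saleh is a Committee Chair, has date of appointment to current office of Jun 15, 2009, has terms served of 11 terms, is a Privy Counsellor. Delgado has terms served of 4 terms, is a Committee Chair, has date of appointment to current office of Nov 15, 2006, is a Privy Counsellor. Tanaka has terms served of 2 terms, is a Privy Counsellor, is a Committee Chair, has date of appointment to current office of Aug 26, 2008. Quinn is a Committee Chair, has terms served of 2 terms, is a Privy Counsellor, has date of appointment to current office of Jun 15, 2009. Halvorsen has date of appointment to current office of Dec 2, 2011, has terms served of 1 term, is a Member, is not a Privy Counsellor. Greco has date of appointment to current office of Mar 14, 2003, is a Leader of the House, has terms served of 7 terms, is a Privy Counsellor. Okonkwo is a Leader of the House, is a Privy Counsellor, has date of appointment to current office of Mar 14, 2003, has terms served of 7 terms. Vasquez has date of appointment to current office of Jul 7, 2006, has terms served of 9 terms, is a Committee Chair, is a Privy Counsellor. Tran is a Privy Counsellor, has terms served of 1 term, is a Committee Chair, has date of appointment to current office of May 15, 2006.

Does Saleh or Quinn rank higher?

By parliamentary office: Greco and Okonkwo (Leader of the House); then Tran, Vasquez, Delgado, Tanaka, Saleh and Quinn (Committee Chair); then Halvorsen (Member).
Greco and Okonkwo are each a Privy Counsellor, so the next rule applies.
Greco and Okonkwo both have date of appointment to current office Mar 14, 2003, so the next rule applies.
Greco and Okonkwo both have terms served 7 terms, so the next rule applies.
Among Greco and Okonkwo, alphabetically by surname: Greco before Okonkwo.
Tran, Vasquez, Delgado, Tanaka, Saleh and Quinn are each a Privy Counsellor, so the next rule applies.
Among Tran, Vasquez, Delgado, Tanaka, Saleh and Quinn, by date of appointment to current office (earlier first): Tran (May 15, 2006) before Vasquez (Jul 7, 2006) before Delgado (Nov 15, 2006) before Tanaka (Aug 26, 2008) before Saleh and Quinn (Jun 15, 2009).
Among Saleh and Quinn, by terms served (higher first): Saleh (11 terms) before Quinn (2 terms).
So Saleh takes precedence.

Saleh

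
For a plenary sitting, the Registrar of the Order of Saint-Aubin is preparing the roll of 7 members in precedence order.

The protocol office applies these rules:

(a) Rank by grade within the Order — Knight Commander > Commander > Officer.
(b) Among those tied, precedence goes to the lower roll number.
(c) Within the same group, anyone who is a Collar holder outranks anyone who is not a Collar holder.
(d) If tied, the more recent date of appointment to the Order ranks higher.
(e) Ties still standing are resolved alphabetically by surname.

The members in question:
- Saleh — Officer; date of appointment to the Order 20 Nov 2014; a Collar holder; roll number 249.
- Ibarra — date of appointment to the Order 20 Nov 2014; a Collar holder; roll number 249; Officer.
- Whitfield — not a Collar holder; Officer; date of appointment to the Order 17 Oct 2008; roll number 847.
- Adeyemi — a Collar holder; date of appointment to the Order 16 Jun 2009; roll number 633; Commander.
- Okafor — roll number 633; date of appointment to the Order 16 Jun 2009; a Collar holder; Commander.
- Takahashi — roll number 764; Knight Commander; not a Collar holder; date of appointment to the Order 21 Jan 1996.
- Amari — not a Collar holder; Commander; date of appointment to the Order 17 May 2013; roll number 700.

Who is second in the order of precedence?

Adeyemi

By grade within the Order: Takahashi (Knight Commander); then Adeyemi, Okafor and Amari (Commander); then Ibarra, Saleh and Whitfield (Officer).
Among Adeyemi, Okafor and Amari, by roll number (lower first): Adeyemi and Okafor (633) before Amari (700).
Adeyemi and Okafor are each a Collar holder, so the next rule applies.
Adeyemi and Okafor both have date of appointment to the Order 16 Jun 2009, so the next rule applies.
Among Adeyemi and Okafor, alphabetically by surname: Adeyemi before Okafor.
Among Ibarra, Saleh and Whitfield, by roll number (lower first): Ibarra and Saleh (249) before Whitfield (847).
Ibarra and Saleh are each a Collar holder, so the next rule applies.
Ibarra and Saleh both have date of appointment to the Order 20 Nov 2014, so the next rule applies.
Among Ibarra and Saleh, alphabetically by surname: Ibarra before Saleh.
Order: Takahashi, Adeyemi, Okafor, Amari, Ibarra, Saleh, Whitfield.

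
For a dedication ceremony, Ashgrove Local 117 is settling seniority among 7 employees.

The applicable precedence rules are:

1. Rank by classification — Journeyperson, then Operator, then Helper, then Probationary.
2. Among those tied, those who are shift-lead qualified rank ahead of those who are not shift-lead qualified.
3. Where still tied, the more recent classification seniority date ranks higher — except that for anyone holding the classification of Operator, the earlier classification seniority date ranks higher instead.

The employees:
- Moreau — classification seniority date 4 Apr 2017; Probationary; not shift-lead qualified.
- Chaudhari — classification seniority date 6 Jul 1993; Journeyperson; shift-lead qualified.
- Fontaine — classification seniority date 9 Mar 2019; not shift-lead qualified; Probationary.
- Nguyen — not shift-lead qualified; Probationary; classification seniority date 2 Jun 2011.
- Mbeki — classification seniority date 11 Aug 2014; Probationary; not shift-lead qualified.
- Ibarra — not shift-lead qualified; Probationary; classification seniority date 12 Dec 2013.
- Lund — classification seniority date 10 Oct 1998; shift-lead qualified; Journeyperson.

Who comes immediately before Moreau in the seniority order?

By classification: Lund and Chaudhari (Journeyperson); then Fontaine, Moreau, Mbeki, Ibarra and Nguyen (Probationary).
Lund and Chaudhari are each shift-lead qualified, so the next rule applies.
Among Lund and Chaudhari, by classification seniority date (later first): Lund (10 Oct 1998) before Chaudhari (6 Jul 1993).
Fontaine, Moreau, Mbeki, Ibarra and Nguyen are each not shift-lead qualified, so the next rule applies.
Among Fontaine, Moreau, Mbeki, Ibarra and Nguyen, by classification seniority date (later first): Fontaine (9 Mar 2019) before Moreau (4 Apr 2017) before Mbeki (11 Aug 2014) before Ibarra (12 Dec 2013) before Nguyen (2 Jun 2011).
Order: Lund, Chaudhari, Fontaine, Moreau, Mbeki, Ibarra, Nguyen.

Fontaine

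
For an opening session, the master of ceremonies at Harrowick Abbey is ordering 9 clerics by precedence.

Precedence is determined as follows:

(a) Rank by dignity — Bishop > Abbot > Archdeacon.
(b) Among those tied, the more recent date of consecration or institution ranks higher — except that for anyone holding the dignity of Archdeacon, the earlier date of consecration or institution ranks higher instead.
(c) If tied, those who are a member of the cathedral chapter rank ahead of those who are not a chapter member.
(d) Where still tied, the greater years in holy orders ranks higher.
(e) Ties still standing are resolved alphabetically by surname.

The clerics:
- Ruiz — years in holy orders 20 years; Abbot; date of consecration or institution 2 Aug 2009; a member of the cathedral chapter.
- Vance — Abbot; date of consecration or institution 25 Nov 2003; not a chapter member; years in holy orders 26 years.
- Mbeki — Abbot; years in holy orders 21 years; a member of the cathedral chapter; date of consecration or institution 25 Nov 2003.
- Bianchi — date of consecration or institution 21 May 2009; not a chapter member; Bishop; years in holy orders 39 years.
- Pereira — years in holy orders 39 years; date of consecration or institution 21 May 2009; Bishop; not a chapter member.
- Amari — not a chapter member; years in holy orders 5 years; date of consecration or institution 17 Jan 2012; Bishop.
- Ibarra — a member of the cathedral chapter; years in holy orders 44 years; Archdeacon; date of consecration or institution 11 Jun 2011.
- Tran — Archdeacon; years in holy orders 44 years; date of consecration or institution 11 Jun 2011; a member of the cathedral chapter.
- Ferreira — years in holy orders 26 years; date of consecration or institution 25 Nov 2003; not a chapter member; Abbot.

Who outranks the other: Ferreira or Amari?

Amari

By dignity: Amari, Bianchi and Pereira (Bishop); then Ruiz, Mbeki, Ferreira and Vance (Abbot); then Ibarra and Tran (Archdeacon).
Among Amari, Bianchi and Pereira, by date of consecration or institution (later first): Amari (17 Jan 2012) before Bianchi and Pereira (21 May 2009).
Bianchi and Pereira are each not a chapter member, so the next rule applies.
Bianchi and Pereira both have years in holy orders 39 years, so the next rule applies.
Among Bianchi and Pereira, alphabetically by surname: Bianchi before Pereira.
Among Ruiz, Mbeki, Ferreira and Vance, by date of consecration or institution (later first): Ruiz (2 Aug 2009) before Mbeki, Ferreira and Vance (25 Nov 2003).
Among Mbeki, Ferreira and Vance, a member of the cathedral chapter before not a chapter member: Mbeki (a member of the cathedral chapter) before Ferreira and Vance (not a chapter member).
Ferreira and Vance both have years in holy orders 26 years, so the next rule applies.
Among Ferreira and Vance, alphabetically by surname: Ferreira before Vance.
Ibarra and Tran both have date of consecration or institution 11 Jun 2011, so the next rule applies.
Ibarra and Tran are each a member of the cathedral chapter, so the next rule applies.
Ibarra and Tran both have years in holy orders 44 years, so the next rule applies.
Among Ibarra and Tran, alphabetically by surname: Ibarra before Tran.
So Amari takes precedence.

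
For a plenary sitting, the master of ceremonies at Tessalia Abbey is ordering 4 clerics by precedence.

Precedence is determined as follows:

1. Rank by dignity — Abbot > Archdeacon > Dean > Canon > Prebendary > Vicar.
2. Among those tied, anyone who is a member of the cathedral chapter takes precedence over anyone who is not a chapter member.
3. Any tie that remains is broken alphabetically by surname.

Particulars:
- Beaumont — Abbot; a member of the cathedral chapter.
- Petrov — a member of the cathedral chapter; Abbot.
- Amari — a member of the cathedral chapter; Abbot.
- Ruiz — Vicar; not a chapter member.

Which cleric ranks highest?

By dignity: Amari, Beaumont and Petrov (Abbot); then Ruiz (Vicar).
Amari, Beaumont and Petrov are each a member of the cathedral chapter, so the next rule applies.
Among Amari, Beaumont and Petrov, alphabetically by surname: Amari before Beaumont before Petrov.
Order: Amari, Beaumont, Petrov, Ruiz.

Amari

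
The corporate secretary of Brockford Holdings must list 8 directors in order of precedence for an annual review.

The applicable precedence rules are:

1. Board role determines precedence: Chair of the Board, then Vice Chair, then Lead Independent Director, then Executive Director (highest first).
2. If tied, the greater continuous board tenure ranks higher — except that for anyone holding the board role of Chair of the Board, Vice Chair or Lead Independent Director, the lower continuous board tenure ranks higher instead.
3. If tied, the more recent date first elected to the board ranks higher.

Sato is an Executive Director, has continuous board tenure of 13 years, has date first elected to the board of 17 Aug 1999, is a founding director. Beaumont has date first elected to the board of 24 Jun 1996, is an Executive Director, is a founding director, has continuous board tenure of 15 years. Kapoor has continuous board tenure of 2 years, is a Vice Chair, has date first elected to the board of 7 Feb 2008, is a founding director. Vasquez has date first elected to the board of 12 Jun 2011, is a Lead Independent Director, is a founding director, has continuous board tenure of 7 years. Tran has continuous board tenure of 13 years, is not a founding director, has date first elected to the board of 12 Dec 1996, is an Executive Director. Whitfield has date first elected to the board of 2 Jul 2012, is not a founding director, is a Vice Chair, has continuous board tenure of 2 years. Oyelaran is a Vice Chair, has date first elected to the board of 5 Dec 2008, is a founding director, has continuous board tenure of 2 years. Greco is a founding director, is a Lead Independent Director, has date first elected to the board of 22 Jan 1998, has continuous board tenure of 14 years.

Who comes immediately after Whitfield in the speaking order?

By board role: Whitfield, Oyelaran and Kapoor (Vice Chair); then Vasquez and Greco (Lead Independent Director); then Beaumont, Sato and Tran (Executive Director).
Whitfield, Oyelaran and Kapoor all have continuous board tenure 2 years, so the next rule applies.
Among Whitfield, Oyelaran and Kapoor, by date first elected to the board (later first): Whitfield (2 Jul 2012) before Oyelaran (5 Dec 2008) before Kapoor (7 Feb 2008).
Among Vasquez and Greco, by continuous board tenure (lower first) (reversed rule for this group): Vasquez (7 years) before Greco (14 years).
Among Beaumont, Sato and Tran, by continuous board tenure (higher first): Beaumont (15 years) before Sato and Tran (13 years).
Among Sato and Tran, by date first elected to the board (later first): Sato (17 Aug 1999) before Tran (12 Dec 1996).
Order: Whitfield, Oyelaran, Kapoor, Vasquez, Greco, Beaumont, Sato, Tran.

Oyelaran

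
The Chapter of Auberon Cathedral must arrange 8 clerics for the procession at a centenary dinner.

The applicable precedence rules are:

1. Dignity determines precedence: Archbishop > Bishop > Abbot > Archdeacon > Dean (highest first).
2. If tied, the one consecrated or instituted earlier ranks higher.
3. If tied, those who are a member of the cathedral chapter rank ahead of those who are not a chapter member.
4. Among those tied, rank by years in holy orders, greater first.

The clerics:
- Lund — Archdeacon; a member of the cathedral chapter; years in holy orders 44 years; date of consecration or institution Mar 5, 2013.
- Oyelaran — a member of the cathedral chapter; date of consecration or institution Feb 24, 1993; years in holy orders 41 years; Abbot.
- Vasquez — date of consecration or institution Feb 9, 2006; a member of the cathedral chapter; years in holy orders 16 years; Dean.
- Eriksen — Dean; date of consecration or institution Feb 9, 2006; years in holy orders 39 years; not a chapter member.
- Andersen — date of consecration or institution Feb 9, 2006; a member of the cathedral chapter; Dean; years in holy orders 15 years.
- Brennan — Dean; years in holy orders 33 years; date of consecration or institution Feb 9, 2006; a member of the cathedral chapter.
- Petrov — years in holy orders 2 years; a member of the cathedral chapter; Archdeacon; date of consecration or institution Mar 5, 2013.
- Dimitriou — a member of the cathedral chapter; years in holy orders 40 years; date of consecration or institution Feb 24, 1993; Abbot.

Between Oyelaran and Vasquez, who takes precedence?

Oyelaran

By dignity: Oyelaran and Dimitriou (Abbot); then Lund and Petrov (Archdeacon); then Brennan, Vasquez, Andersen and Eriksen (Dean).
Oyelaran and Dimitriou both have date of consecration or institution Feb 24, 1993, so the next rule applies.
Oyelaran and Dimitriou are each a member of the cathedral chapter, so the next rule applies.
Among Oyelaran and Dimitriou, by years in holy orders (higher first): Oyelaran (41 years) before Dimitriou (40 years).
Lund and Petrov both have date of consecration or institution Mar 5, 2013, so the next rule applies.
Lund and Petrov are each a member of the cathedral chapter, so the next rule applies.
Among Lund and Petrov, by years in holy orders (higher first): Lund (44 years) before Petrov (2 years).
Brennan, Vasquez, Andersen and Eriksen all have date of consecration or institution Feb 9, 2006, so the next rule applies.
Among Brennan, Vasquez, Andersen and Eriksen, a member of the cathedral chapter before not a chapter member: Brennan, Vasquez and Andersen (a member of the cathedral chapter) before Eriksen (not a chapter member).
Among Brennan, Vasquez and Andersen, by years in holy orders (higher first): Brennan (33 years) before Vasquez (16 years) before Andersen (15 years).
So Oyelaran takes precedence.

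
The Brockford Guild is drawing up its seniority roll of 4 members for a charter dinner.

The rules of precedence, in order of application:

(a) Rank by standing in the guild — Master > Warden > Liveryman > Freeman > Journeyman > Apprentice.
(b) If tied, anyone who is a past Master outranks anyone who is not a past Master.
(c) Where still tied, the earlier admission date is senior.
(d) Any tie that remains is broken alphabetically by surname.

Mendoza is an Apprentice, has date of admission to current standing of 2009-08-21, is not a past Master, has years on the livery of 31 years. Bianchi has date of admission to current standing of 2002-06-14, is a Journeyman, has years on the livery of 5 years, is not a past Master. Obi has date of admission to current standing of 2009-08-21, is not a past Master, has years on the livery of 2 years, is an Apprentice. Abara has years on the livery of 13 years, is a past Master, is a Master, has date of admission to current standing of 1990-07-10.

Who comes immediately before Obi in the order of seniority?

By standing in the guild: Abara (Master); then Bianchi (Journeyman); then Mendoza and Obi (Apprentice).
Mendoza and Obi are each not a past Master, so the next rule applies.
Mendoza and Obi both have date of admission to current standing 2009-08-21, so the next rule applies.
Among Mendoza and Obi, alphabetically by surname: Mendoza before Obi.
Order: Abara, Bianchi, Mendoza, Obi.

Mendoza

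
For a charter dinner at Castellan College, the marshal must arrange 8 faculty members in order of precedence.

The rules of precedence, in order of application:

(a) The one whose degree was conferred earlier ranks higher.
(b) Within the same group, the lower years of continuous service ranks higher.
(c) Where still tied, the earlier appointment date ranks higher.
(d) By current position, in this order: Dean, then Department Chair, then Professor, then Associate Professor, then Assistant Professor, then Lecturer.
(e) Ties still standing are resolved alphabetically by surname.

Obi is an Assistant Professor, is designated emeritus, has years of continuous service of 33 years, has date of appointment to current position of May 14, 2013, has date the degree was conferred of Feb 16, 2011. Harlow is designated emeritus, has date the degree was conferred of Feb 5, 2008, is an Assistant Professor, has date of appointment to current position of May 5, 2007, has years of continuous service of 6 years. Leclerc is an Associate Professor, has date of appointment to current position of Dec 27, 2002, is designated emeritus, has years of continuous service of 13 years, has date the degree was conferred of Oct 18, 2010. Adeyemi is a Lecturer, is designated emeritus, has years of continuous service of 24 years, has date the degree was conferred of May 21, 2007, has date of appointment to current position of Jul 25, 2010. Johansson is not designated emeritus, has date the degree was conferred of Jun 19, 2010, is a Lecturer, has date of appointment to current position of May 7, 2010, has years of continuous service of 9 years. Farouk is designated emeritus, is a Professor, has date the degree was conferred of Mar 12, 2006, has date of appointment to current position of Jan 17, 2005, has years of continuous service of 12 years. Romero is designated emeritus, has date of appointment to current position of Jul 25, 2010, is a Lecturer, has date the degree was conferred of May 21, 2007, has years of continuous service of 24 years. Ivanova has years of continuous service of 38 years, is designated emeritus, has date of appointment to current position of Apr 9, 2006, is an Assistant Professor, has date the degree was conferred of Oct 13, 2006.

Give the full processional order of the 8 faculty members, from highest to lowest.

By date the degree was conferred (earlier first): Farouk (Mar 12, 2006); then Ivanova (Oct 13, 2006); then Adeyemi and Romero (both May 21, 2007); then Harlow (Feb 5, 2008); then Johansson (Jun 19, 2010); then Leclerc (Oct 18, 2010); then Obi (Feb 16, 2011).
Adeyemi and Romero both have years of continuous service 24 years, so the next rule applies.
Adeyemi and Romero both have date of appointment to current position Jul 25, 2010, so the next rule applies.
Adeyemi and Romero are each Lecturer, so the next rule applies.
Among Adeyemi and Romero, alphabetically by surname: Adeyemi before Romero.
Full order: Farouk, Ivanova, Adeyemi, Romero, Harlow, Johansson, Leclerc, Obi.

Farouk, Ivanova, Adeyemi, Romero, Harlow, Johansson, Leclerc, Obi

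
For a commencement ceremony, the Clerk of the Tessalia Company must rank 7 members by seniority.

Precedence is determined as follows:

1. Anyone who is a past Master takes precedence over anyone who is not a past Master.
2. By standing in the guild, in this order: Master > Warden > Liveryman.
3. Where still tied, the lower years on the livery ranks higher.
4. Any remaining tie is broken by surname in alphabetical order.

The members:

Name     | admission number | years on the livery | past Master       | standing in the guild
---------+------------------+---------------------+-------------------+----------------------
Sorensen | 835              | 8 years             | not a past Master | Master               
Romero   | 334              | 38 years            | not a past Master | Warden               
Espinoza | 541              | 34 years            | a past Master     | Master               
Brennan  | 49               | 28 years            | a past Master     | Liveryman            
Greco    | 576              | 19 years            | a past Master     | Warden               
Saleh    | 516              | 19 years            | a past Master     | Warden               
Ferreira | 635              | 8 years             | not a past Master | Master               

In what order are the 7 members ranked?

Espinoza, Greco, Saleh, Brennan, Ferreira, Sorensen, Romero

By the first rule: Espinoza, Greco, Saleh and Brennan (each a past Master); then Ferreira, Sorensen and Romero (each not a past Master).
Among Espinoza, Greco, Saleh and Brennan, by standing in the guild: Espinoza (Master) before Greco and Saleh (Warden) before Brennan (Liveryman).
Greco and Saleh both have years on the livery 19 years, so the next rule applies.
Among Greco and Saleh, alphabetically by surname: Greco before Saleh.
Among Ferreira, Sorensen and Romero, by standing in the guild: Ferreira and Sorensen (Master) before Romero (Warden).
Ferreira and Sorensen both have years on the livery 8 years, so the next rule applies.
Among Ferreira and Sorensen, alphabetically by surname: Ferreira before Sorensen.
Full order: Espinoza, Greco, Saleh, Brennan, Ferreira, Sorensen, Romero.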